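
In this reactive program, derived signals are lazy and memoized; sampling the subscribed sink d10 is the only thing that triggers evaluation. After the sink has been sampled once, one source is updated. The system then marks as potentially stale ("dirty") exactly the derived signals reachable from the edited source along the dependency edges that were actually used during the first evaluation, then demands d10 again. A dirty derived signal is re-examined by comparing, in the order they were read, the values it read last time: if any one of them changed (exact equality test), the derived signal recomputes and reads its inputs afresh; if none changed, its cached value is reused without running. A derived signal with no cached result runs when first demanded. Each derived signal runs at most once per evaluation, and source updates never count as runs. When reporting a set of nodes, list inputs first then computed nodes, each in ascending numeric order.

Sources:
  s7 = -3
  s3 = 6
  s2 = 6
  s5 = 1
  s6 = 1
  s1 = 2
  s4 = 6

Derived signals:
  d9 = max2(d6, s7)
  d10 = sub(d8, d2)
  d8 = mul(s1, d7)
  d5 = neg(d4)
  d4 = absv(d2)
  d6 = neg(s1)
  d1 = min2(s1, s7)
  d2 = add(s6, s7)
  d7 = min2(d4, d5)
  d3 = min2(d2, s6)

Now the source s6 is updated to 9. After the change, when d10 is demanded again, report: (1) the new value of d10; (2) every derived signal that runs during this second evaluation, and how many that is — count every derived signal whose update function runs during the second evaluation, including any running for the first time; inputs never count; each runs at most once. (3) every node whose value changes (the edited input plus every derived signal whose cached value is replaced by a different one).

First demand of the output computes:
  d2 = add(1, -3) = -2
  d4 = absv(-2) = 2
  d5 = neg(2) = -2
  d7 = min2(2, -2) = -2
  d8 = mul(2, -2) = -4
  d10 = sub(-4, -2) = -2

After the edit, cleaning proceeds:
  d2: a read changed (s6 1->9) — executes, giving 6.
  d4: a read changed (d2 -2->6) — executes, giving 6.
  d5: a read changed (d4 2->6) — executes, giving -6.
  d7: a read changed (d4 2->6; d5 -2->-6) — executes, giving -6.
  d8: a read changed (d7 -2->-6) — executes, giving -12.
  d10: a read changed (d8 -4->-12; d2 -2->6) — executes, giving -18.

Demanding d10 again yields -18.
6 derived signals run: d2, d4, d5, d7, d8, d10.
The nodes whose values change: s6, d2, d4, d5, d7, d8, d10.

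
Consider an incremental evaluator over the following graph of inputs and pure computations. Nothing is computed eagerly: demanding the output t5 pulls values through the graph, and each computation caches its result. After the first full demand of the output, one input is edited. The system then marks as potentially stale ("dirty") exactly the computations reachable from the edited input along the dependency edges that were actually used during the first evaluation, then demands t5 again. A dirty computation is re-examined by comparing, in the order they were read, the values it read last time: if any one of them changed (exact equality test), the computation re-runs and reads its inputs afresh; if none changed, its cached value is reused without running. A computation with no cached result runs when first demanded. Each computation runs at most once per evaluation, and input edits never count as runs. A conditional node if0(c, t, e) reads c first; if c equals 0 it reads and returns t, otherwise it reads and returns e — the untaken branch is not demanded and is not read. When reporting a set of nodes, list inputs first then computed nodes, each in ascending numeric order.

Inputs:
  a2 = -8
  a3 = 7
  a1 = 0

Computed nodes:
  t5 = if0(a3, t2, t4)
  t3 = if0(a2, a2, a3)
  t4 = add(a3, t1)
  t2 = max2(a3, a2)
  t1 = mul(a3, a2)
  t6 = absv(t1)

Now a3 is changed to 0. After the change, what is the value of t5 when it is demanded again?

Initial pass — values computed on the first demand:
  t1 = mul(7, -8) = -56
  t4 = add(7, -56) = -49
  t5 = if0(a3=7 -> else branch t4) = -49

Second demand — change propagation:
  t1: dirty yet unreached — the second evaluation never asks for it.
  t2: newly demanded (no cache) — executes and yields 0.
  t4: dirty yet unreached — the second evaluation never asks for it.
  t5: re-runs because a3 7->0; new result 0.

The important point: the flipped condition redirects demand; t1, t4 are left stale, never re-checked.

t5 now evaluates to 0.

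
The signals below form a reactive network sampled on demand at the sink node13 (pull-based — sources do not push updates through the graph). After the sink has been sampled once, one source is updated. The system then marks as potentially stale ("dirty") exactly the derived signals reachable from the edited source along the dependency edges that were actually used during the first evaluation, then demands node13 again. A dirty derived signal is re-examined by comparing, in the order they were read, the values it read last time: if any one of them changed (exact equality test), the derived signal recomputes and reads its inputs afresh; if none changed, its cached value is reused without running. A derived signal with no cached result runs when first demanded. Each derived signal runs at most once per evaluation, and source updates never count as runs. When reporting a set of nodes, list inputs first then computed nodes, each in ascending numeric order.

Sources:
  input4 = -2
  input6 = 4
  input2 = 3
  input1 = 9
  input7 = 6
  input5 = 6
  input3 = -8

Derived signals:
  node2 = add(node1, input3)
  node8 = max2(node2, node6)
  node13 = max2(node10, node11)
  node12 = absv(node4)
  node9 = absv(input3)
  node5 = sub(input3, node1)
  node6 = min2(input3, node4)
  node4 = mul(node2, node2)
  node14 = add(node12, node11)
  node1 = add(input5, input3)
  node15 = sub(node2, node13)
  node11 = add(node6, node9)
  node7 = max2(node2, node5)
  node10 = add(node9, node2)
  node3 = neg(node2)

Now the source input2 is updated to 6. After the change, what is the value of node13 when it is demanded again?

Initial pass — values computed on the first demand:
  node1 = add(6, -8) = -2
  node2 = add(-2, -8) = -10
  node4 = mul(-10, -10) = 100
  node6 = min2(-8, 100) = -8
  node9 = absv(-8) = 8
  node10 = add(8, -10) = -2
  node11 = add(-8, 8) = 0
  node13 = max2(-2, 0) = 0

Second demand — change propagation:
  no demanded computation ever read input2, so the edit dirties nothing and nothing runs.

The important point: nothing the output needs ever reads input2, so the edit is invisible to it.

node13 now evaluates to 0.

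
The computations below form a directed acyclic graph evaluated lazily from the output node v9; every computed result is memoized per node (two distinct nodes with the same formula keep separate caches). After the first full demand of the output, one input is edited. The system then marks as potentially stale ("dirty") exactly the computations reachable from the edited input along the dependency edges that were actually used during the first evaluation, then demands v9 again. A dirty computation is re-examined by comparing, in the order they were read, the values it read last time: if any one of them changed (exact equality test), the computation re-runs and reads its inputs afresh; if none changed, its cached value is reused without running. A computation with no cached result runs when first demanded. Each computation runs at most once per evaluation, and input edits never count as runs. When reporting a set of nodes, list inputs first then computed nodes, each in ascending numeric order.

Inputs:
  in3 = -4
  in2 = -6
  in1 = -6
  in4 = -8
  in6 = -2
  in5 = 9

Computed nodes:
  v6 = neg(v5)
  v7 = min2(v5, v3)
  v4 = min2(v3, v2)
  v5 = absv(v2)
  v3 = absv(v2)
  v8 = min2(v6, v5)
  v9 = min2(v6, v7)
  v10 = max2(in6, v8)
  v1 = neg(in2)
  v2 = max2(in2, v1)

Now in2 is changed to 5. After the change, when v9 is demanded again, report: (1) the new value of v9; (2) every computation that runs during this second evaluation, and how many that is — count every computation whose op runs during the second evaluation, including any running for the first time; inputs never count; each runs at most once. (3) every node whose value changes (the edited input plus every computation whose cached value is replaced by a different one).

First demand of the output computes:
  v1 = neg(-6) = 6
  v2 = max2(-6, 6) = 6
  v3 = absv(6) = 6
  v5 = absv(6) = 6
  v6 = neg(6) = -6
  v7 = min2(6, 6) = 6
  v9 = min2(-6, 6) = -6

After the edit, cleaning proceeds:
  v1: a read changed (in2 -6->5) — executes, giving -5.
  v2: a read changed (in2 -6->5; v1 6->-5) — executes, giving 5.
  v3: a read changed (v2 6->5) — executes, giving 5.
  v5: a read changed (v2 6->5) — executes, giving 5.
  v6: a read changed (v5 6->5) — executes, giving -5.
  v7: a read changed (v5 6->5; v3 6->5) — executes, giving 5.
  v9: a read changed (v6 -6->-5; v7 6->5) — executes, giving -5.

Demanding v9 again yields -5.
7 computations run: v1, v2, v3, v5, v6, v7, v9.
The nodes whose values change: in2, v1, v2, v3, v5, v6, v7, v9.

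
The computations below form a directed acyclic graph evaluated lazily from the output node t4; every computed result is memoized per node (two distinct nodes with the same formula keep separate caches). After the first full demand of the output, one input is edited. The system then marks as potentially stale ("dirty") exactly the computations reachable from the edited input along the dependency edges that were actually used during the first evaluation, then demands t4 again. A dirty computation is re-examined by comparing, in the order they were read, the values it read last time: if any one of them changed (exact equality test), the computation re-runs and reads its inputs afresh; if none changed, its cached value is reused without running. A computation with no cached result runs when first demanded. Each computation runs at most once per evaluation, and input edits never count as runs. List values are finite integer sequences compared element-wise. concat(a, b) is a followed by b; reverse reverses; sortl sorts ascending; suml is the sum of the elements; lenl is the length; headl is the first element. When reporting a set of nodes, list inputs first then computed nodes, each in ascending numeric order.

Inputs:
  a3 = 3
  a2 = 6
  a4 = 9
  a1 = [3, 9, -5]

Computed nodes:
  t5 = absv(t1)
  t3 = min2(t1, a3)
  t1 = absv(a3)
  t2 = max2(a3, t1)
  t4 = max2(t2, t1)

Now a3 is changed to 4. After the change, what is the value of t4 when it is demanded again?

First demand of the output computes:
  t1 = absv(3) = 3
  t2 = max2(3, 3) = 3
  t4 = max2(3, 3) = 3

After the edit, cleaning proceeds:
  t1: a read changed (a3 3->4) — executes, giving 4.
  t2: a read changed (a3 3->4; t1 3->4) — executes, giving 4.
  t4: a read changed (t2 3->4; t1 3->4) — executes, giving 4.

Demanding t4 again yields 4.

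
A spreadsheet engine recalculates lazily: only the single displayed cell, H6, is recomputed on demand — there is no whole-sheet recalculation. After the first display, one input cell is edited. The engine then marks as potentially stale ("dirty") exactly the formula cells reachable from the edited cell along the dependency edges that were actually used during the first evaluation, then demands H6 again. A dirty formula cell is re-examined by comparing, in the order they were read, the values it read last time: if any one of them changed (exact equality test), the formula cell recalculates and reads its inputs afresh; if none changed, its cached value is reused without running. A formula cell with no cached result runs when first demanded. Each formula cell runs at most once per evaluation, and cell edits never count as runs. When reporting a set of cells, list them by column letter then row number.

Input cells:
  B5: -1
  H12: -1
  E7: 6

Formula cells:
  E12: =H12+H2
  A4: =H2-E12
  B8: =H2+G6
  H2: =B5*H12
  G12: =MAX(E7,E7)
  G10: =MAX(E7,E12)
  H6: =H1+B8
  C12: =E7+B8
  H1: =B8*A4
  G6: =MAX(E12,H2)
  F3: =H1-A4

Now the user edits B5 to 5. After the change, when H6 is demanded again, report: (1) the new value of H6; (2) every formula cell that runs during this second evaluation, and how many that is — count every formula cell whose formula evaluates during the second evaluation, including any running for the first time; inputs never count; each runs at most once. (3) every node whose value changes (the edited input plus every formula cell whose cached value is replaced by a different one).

New value of H6: -20.
Formula cells that run: A4, B8, E12, G6, H1, H2, H6 — 7 in total.
Values that change: B5, B8, E12, G6, H1, H2, H6.

First evaluation (everything demanded from the output):
  H2 = -1 * -1 = 1
  E12 = -1 + 1 = 0
  A4 = 1 - 0 = 1
  G6 = MAX(0, 1) = 1
  B8 = 1 + 1 = 2
  H1 = 2 * 1 = 2
  H6 = 2 + 2 = 4

Propagation after the edit:
  H2: runs — B5 -1->5; result -5.
  E12: runs — H2 1->-5; result -6.
  A4: runs — H2 1->-5; E12 0->-6; result 1 (same value as before).
  G6: runs — E12 0->-6; H2 1->-5; result -5.
  B8: runs — H2 1->-5; G6 1->-5; result -10.
  H1: runs — B8 2->-10; result -10.
  H6: runs — H1 2->-10; B8 2->-10; result -20.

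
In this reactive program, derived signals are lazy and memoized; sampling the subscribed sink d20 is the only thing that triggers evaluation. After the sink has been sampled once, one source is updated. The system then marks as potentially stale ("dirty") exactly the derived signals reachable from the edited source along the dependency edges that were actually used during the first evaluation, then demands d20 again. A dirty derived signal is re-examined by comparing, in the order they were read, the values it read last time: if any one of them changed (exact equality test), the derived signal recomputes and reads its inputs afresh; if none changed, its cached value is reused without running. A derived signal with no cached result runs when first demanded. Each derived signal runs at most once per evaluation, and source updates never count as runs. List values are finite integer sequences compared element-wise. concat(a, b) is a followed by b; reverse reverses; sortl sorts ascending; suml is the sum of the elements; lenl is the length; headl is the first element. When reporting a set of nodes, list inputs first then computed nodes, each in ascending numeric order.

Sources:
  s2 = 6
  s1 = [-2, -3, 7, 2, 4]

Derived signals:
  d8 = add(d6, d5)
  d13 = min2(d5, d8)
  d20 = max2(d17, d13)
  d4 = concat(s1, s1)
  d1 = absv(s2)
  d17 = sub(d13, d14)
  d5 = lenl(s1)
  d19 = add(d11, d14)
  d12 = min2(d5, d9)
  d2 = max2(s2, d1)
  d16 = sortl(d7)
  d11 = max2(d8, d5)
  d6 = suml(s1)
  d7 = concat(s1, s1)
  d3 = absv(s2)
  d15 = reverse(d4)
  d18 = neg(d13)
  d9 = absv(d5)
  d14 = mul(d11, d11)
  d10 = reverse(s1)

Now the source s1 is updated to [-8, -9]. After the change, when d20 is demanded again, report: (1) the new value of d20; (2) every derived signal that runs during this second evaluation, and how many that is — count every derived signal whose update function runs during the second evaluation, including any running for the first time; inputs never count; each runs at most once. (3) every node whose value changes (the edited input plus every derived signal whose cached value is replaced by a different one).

First demand of the output computes:
  d5 = lenl([-2, -3, 7, 2, 4]) = 5
  d6 = suml([-2, -3, 7, 2, 4]) = 8
  d8 = add(8, 5) = 13
  d11 = max2(13, 5) = 13
  d13 = min2(5, 13) = 5
  d14 = mul(13, 13) = 169
  d17 = sub(5, 169) = -164
  d20 = max2(-164, 5) = 5

After the edit, cleaning proceeds:
  d5: a read changed (s1 [-2, -3, 7, 2, 4]->[-8, -9]) — executes, giving 2.
  d6: a read changed (s1 [-2, -3, 7, 2, 4]->[-8, -9]) — executes, giving -17.
  d8: a read changed (d6 8->-17; d5 5->2) — executes, giving -15.
  d11: a read changed (d8 13->-15; d5 5->2) — executes, giving 2.
  d13: a read changed (d5 5->2; d8 13->-15) — executes, giving -15.
  d14: a read changed (d11 13->2; d11 13->2) — executes, giving 4.
  d17: a read changed (d13 5->-15; d14 169->4) — executes, giving -19.
  d20: a read changed (d17 -164->-19; d13 5->-15) — executes, giving -15.

Demanding d20 again yields -15.
8 derived signals run: d5, d6, d8, d11, d13, d14, d17, d20.
The nodes whose values change: s1, d5, d6, d8, d11, d13, d14, d17, d20.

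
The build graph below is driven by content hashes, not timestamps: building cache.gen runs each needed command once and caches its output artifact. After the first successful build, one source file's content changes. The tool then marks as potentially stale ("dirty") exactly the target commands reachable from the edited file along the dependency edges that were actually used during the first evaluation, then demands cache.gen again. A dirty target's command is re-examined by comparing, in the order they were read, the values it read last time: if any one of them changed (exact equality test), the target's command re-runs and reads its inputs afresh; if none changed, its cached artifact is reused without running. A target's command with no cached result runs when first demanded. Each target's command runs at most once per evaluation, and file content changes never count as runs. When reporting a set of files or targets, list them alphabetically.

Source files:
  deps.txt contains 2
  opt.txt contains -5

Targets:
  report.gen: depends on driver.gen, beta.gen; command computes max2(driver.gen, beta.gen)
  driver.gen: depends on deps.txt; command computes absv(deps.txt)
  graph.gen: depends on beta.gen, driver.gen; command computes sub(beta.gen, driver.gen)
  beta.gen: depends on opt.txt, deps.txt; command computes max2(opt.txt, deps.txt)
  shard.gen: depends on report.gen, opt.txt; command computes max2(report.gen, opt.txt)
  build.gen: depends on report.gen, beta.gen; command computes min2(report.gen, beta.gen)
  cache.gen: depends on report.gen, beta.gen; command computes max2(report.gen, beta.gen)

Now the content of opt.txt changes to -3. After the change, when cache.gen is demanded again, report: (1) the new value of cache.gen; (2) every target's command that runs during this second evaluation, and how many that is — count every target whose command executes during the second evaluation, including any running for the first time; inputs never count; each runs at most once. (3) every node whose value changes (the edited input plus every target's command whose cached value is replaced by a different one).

cache.gen now evaluates to 2.
Run set: beta.gen (1 run).
Changed values: opt.txt.
The important point: beta.gen recomputes to an identical value, and the output ends up unchanged.

Initial pass — values computed on the first demand:
  beta.gen = max2(-5, 2) = 2
  driver.gen = absv(2) = 2
  report.gen = max2(2, 2) = 2
  cache.gen = max2(2, 2) = 2

Second demand — change propagation:
  beta.gen: re-runs because opt.txt -5->-3; new result 2 (unchanged).
  report.gen: re-examined; everything it read last time is the same (driver.gen unchanged, beta.gen unchanged) — cache 2 kept, no run.
  cache.gen: re-examined; everything it read last time is the same (report.gen unchanged, beta.gen unchanged) — cache 2 kept, no run.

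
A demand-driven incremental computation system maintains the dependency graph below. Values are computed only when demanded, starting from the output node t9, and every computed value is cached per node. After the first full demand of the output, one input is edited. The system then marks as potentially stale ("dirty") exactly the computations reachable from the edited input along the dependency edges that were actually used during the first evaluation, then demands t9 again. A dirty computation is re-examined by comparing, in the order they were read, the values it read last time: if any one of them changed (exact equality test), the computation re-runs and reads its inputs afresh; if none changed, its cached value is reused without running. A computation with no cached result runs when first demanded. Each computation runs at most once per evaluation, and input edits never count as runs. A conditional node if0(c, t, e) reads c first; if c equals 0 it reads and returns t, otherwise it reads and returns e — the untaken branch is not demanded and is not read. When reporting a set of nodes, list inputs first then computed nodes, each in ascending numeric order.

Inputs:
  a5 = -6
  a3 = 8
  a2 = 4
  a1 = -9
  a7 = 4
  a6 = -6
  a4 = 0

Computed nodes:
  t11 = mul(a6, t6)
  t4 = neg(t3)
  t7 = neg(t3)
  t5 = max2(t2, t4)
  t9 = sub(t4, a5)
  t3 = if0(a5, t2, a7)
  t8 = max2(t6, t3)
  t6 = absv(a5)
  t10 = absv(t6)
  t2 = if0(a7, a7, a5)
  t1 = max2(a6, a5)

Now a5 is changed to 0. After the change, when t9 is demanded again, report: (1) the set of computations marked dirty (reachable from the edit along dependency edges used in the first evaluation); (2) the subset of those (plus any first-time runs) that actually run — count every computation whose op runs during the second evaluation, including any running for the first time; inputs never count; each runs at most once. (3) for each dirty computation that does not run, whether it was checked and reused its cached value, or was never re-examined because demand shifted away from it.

First evaluation (everything demanded from the output):
  t3 = if0(a5=-6 -> else branch a7) = 4
  t4 = neg(4) = -4
  t9 = sub(-4, -6) = 2

Propagation after the edit:
  t2: demanded for the first time — runs, produces 0.
  t3: runs — a5 -6->0; result 0.
  t4: runs — t3 4->0; result 0.
  t9: runs — t4 -4->0; a5 -6->0; result 0.

Key observation: a condition flipped, so demand reaches new nodes — t2 runs for the first time.

Marked dirty: t3, t4, t9.
Computations that run: t2, t3, t4, t9 — 4 in total.
Every dirty computation ran.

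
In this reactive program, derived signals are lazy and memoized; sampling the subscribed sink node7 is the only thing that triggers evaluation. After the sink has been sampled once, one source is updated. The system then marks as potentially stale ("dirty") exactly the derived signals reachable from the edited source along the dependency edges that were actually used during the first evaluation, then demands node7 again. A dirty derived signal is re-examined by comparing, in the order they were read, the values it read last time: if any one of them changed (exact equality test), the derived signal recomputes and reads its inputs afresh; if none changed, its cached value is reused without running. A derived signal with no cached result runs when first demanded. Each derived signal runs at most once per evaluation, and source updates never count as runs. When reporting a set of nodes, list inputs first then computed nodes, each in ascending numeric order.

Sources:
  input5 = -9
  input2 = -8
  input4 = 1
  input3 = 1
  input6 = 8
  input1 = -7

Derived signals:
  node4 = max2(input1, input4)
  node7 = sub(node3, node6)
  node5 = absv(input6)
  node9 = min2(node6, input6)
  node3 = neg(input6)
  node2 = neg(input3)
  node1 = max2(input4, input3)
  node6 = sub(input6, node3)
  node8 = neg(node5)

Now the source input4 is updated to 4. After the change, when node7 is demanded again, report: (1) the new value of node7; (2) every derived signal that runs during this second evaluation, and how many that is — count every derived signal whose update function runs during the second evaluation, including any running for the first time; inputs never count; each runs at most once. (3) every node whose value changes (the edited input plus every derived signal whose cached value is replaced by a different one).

First demand of the output computes:
  node3 = neg(8) = -8
  node6 = sub(8, -8) = 16
  node7 = sub(-8, 16) = -24

After the edit, cleaning proceeds:
  input4 only reaches undemanded nodes; the second demand re-runs nothing.

Note the shortcut — input4 feeds only undemanded nodes, so no recomputation happens.

Demanding node7 again yields -24.
0 derived signals run: none.
The nodes whose values change: input4.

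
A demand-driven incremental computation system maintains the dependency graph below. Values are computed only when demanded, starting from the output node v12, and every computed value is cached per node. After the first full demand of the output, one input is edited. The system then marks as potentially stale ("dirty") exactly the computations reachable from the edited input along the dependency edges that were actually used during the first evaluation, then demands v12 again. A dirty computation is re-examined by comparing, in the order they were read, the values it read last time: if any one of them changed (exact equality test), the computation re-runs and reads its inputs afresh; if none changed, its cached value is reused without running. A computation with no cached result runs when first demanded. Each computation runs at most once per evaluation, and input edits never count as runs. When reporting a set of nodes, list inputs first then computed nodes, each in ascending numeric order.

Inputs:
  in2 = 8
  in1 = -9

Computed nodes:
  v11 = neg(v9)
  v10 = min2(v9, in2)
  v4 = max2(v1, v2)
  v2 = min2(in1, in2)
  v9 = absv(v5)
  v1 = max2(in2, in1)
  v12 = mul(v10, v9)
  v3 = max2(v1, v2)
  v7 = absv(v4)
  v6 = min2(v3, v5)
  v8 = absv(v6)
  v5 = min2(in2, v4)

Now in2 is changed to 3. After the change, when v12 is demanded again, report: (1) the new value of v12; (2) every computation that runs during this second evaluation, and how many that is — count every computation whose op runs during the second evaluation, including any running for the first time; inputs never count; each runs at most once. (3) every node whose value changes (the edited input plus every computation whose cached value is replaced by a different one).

New value of v12: 9.
Computations that run: v1, v2, v4, v5, v9, v10, v12 — 7 in total.
Values that change: in2, v1, v4, v5, v9, v10, v12.

First evaluation (everything demanded from the output):
  v1 = max2(8, -9) = 8
  v2 = min2(-9, 8) = -9
  v4 = max2(8, -9) = 8
  v5 = min2(8, 8) = 8
  v9 = absv(8) = 8
  v10 = min2(8, 8) = 8
  v12 = mul(8, 8) = 64

Propagation after the edit:
  v1: runs — in2 8->3; result 3.
  v2: runs — in2 8->3; result -9 (same value as before).
  v4: runs — v1 8->3; result 3.
  v5: runs — in2 8->3; v4 8->3; result 3.
  v9: runs — v5 8->3; result 3.
  v10: runs — v9 8->3; in2 8->3; result 3.
  v12: runs — v10 8->3; v9 8->3; result 9.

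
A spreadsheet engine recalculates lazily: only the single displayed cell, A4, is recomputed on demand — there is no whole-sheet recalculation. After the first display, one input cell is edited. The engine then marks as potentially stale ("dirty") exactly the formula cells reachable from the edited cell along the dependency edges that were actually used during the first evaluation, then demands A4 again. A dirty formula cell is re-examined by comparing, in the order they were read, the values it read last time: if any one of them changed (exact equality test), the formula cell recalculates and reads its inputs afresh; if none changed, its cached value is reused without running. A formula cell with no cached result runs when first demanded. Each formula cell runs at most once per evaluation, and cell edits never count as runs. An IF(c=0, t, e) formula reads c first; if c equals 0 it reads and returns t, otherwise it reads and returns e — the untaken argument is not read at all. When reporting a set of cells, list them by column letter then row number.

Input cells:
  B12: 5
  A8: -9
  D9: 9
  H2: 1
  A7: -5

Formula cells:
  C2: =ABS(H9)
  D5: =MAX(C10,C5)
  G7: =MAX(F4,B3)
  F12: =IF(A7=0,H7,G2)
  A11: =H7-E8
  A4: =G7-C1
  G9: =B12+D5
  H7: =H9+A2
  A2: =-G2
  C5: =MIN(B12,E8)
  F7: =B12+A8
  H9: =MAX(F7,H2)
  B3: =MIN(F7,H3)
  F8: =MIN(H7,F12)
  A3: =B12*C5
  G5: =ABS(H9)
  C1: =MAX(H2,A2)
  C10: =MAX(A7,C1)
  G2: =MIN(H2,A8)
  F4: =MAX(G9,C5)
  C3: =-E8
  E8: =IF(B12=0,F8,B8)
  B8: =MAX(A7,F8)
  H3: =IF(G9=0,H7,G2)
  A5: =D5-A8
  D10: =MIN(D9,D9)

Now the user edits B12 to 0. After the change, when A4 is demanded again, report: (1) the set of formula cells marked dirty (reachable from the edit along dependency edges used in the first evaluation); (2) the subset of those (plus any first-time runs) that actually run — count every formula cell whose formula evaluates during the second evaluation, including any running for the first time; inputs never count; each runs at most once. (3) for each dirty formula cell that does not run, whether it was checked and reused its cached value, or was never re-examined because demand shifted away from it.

Marked dirty: A4, B3, B8, C5, D5, E8, F4, F7, F8, G7, G9, H3, H7, H9.
Formula cells that run: A4, B3, C5, D5, E8, F4, F7, G7, G9, H3, H9 — 11 in total.
Checked but reused from cache: F8, H7.
Never re-examined (demand shifted away): B8.
Key observation: a condition flipped, so demand moved to the other branch — B8 is never re-examined.

First evaluation (everything demanded from the output):
  F7 = 5 + -9 = -4
  G2 = MIN(1, -9) = -9
  A2 = -(-9) = 9
  C1 = MAX(1, 9) = 9
  C10 = MAX(-5, 9) = 9
  H9 = MAX(-4, 1) = 1
  H7 = 1 + 9 = 10
  F12 = IF(A7=0: A7=-5 -> else branch G2) = -9
  F8 = MIN(10, -9) = -9
  B8 = MAX(-5, -9) = -5
  E8 = IF(B12=0: B12=5 -> else branch B8) = -5
  C5 = MIN(5, -5) = -5
  D5 = MAX(9, -5) = 9
  G9 = 5 + 9 = 14
  F4 = MAX(14, -5) = 14
  H3 = IF(G9=0: G9=14 -> else branch G2) = -9
  B3 = MIN(-4, -9) = -9
  G7 = MAX(14, -9) = 14
  A4 = 14 - 9 = 5

Propagation after the edit:
  F7: runs — B12 5->0; result -9.
  H9: runs — F7 -4->-9; result 1 (same value as before).
  H7: checked — values it read are unchanged (H9 unchanged, A2 unchanged); reused cached 10 without running.
  F8: checked — values it read are unchanged (H7 unchanged, F12 unchanged); reused cached -9 without running.
  B8: marked dirty but never re-examined — demand shifted away from it.
  E8: runs — B12 5->0; result -9.
  C5: runs — B12 5->0; E8 -5->-9; result -9.
  D5: runs — C5 -5->-9; result 9 (same value as before).
  G9: runs — B12 5->0; result 9.
  F4: runs — G9 14->9; C5 -5->-9; result 9.
  H3: runs — G9 14->9; result -9 (same value as before).
  B3: runs — F7 -4->-9; result -9 (same value as before).
  G7: runs — F4 14->9; result 9.
  A4: runs — G7 14->9; result 0.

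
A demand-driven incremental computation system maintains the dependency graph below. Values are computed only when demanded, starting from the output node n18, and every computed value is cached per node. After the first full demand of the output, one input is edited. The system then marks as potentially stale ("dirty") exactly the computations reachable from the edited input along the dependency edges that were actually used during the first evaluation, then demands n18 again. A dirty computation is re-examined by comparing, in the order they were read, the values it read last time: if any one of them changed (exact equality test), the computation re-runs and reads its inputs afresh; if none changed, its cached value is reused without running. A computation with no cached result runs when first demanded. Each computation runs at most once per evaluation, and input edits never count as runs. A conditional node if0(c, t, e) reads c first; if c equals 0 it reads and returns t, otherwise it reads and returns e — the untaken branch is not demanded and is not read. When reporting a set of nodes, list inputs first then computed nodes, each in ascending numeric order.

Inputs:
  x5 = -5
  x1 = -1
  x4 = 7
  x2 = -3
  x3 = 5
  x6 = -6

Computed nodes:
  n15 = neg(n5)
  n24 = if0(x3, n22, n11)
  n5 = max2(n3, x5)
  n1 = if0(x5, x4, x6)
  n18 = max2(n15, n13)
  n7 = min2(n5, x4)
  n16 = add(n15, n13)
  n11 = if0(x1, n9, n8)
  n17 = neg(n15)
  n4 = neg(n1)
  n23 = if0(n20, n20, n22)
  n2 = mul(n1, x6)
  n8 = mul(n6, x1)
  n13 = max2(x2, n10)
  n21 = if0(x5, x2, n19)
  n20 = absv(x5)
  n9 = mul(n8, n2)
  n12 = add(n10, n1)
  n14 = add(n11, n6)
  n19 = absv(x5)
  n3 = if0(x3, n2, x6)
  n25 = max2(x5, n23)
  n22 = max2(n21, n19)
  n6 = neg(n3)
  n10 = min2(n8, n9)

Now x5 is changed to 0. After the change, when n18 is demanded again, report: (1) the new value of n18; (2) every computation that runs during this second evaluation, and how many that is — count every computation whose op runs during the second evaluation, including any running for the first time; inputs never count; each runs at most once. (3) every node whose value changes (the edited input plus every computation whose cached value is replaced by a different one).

New value of n18: 0.
Computations that run: n1, n2, n5, n9, n10, n13, n15, n18 — 8 in total.
Values that change: x5, n1, n2, n5, n9, n10, n15, n18.

First evaluation (everything demanded from the output):
  n1 = if0(x5=-5 -> else branch x6) = -6
  n2 = mul(-6, -6) = 36
  n3 = if0(x3=5 -> else branch x6) = -6
  n5 = max2(-6, -5) = -5
  n6 = neg(-6) = 6
  n8 = mul(6, -1) = -6
  n9 = mul(-6, 36) = -216
  n10 = min2(-6, -216) = -216
  n13 = max2(-3, -216) = -3
  n15 = neg(-5) = 5
  n18 = max2(5, -3) = 5

Propagation after the edit:
  n1: runs — x5 -5->0; result 7.
  n2: runs — n1 -6->7; result -42.
  n5: runs — x5 -5->0; result 0.
  n9: runs — n2 36->-42; result 252.
  n10: runs — n9 -216->252; result -6.
  n13: runs — n10 -216->-6; result -3 (same value as before).
  n15: runs — n5 -5->0; result 0.
  n18: runs — n15 5->0; result 0.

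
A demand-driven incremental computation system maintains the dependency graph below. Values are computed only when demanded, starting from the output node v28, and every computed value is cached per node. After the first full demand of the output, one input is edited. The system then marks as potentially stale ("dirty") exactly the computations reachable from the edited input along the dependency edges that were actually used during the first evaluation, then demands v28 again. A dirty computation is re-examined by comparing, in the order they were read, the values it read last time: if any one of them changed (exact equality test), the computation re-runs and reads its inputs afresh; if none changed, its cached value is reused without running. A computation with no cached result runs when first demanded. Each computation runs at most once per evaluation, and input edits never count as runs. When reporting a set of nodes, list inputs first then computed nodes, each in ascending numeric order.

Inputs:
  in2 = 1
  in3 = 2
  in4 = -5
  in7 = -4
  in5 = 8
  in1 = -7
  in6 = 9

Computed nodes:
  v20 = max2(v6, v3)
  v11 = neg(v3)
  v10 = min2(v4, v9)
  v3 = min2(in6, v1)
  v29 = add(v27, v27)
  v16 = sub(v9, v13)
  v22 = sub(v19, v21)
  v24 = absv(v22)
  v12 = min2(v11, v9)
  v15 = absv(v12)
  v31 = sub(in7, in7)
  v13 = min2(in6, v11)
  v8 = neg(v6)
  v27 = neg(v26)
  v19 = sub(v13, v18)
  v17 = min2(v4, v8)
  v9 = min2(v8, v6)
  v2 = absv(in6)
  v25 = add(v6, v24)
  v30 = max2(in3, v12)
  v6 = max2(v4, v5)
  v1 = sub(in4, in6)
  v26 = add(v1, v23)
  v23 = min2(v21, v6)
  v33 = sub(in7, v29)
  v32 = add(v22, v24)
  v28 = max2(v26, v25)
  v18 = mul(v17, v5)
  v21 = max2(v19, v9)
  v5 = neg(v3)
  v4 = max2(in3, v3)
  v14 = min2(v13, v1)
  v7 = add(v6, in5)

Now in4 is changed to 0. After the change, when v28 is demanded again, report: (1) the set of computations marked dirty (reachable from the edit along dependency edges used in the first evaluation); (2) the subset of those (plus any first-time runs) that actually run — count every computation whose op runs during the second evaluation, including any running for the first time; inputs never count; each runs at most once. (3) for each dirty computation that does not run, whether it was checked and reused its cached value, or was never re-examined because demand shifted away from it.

First evaluation (everything demanded from the output):
  v1 = sub(-5, 9) = -14
  v3 = min2(9, -14) = -14
  v4 = max2(2, -14) = 2
  v5 = neg(-14) = 14
  v6 = max2(2, 14) = 14
  v8 = neg(14) = -14
  v9 = min2(-14, 14) = -14
  v11 = neg(-14) = 14
  v13 = min2(9, 14) = 9
  v17 = min2(2, -14) = -14
  v18 = mul(-14, 14) = -196
  v19 = sub(9, -196) = 205
  v21 = max2(205, -14) = 205
  v22 = sub(205, 205) = 0
  v23 = min2(205, 14) = 14
  v24 = absv(0) = 0
  v25 = add(14, 0) = 14
  v26 = add(-14, 14) = 0
  v28 = max2(0, 14) = 14

Propagation after the edit:
  v1: runs — in4 -5->0; result -9.
  v3: runs — v1 -14->-9; result -9.
  v4: runs — v3 -14->-9; result 2 (same value as before).
  v5: runs — v3 -14->-9; result 9.
  v6: runs — v5 14->9; result 9.
  v8: runs — v6 14->9; result -9.
  v9: runs — v8 -14->-9; v6 14->9; result -9.
  v11: runs — v3 -14->-9; result 9.
  v13: runs — v11 14->9; result 9 (same value as before).
  v17: runs — v8 -14->-9; result -9.
  v18: runs — v17 -14->-9; v5 14->9; result -81.
  v19: runs — v18 -196->-81; result 90.
  v21: runs — v19 205->90; v9 -14->-9; result 90.
  v22: runs — v19 205->90; v21 205->90; result 0 (same value as before).
  v23: runs — v21 205->90; v6 14->9; result 9.
  v24: checked — values it read are unchanged (v22 unchanged); reused cached 0 without running.
  v25: runs — v6 14->9; result 9.
  v26: runs — v1 -14->-9; v23 14->9; result 0 (same value as before).
  v28: runs — v25 14->9; result 9.

Key observation: the cutoff stops propagation at v24 — its inputs' values are unchanged, so it reuses its cache.

Marked dirty: v1, v3, v4, v5, v6, v8, v9, v11, v13, v17, v18, v19, v21, v22, v23, v24, v25, v26, v28.
Computations that run: v1, v3, v4, v5, v6, v8, v9, v11, v13, v17, v18, v19, v21, v22, v23, v25, v26, v28 — 18 in total.
Checked but reused from cache: v24.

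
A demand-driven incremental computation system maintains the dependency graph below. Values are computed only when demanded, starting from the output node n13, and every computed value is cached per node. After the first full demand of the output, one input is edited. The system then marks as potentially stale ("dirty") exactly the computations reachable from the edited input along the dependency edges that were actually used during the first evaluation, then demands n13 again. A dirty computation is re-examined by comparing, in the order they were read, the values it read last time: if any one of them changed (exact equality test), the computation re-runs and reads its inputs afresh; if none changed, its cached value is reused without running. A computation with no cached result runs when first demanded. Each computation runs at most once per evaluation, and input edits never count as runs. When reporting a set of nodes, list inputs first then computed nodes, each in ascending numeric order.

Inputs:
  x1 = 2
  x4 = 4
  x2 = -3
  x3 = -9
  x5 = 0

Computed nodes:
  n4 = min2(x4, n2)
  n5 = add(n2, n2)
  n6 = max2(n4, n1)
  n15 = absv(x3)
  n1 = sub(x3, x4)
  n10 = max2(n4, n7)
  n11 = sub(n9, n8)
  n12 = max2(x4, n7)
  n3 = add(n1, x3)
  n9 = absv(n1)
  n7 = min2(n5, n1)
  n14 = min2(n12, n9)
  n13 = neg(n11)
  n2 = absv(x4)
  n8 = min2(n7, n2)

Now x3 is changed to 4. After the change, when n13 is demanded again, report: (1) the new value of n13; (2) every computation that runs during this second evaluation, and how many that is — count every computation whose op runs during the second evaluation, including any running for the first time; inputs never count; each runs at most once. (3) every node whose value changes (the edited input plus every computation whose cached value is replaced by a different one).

First evaluation (everything demanded from the output):
  n1 = sub(-9, 4) = -13
  n2 = absv(4) = 4
  n5 = add(4, 4) = 8
  n7 = min2(8, -13) = -13
  n8 = min2(-13, 4) = -13
  n9 = absv(-13) = 13
  n11 = sub(13, -13) = 26
  n13 = neg(26) = -26

Propagation after the edit:
  n1: runs — x3 -9->4; result 0.
  n7: runs — n1 -13->0; result 0.
  n8: runs — n7 -13->0; result 0.
  n9: runs — n1 -13->0; result 0.
  n11: runs — n9 13->0; n8 -13->0; result 0.
  n13: runs — n11 26->0; result 0.

New value of n13: 0.
Computations that run: n1, n7, n8, n9, n11, n13 — 6 in total.
Values that change: x3, n1, n7, n8, n9, n11, n13.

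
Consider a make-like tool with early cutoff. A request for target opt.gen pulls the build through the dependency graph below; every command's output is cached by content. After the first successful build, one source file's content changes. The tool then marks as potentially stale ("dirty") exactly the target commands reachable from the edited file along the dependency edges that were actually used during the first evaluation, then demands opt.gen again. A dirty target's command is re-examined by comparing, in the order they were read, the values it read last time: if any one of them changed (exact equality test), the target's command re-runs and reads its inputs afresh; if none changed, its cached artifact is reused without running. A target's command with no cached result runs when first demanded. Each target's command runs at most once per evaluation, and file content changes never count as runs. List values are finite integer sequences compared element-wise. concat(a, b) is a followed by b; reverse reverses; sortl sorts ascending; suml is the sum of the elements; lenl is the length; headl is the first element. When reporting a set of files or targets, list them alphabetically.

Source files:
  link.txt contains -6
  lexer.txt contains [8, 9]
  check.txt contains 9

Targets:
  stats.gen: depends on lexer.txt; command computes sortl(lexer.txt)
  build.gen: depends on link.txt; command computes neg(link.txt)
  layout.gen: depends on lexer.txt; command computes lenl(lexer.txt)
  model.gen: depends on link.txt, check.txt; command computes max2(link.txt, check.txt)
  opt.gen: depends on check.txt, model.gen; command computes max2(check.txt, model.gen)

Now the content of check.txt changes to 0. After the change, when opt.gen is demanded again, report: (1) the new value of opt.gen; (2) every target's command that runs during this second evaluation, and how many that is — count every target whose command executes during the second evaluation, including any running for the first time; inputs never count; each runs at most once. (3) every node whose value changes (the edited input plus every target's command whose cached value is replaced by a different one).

First demand of the output computes:
  model.gen = max2(-6, 9) = 9
  opt.gen = max2(9, 9) = 9

After the edit, cleaning proceeds:
  model.gen: a read changed (check.txt 9->0) — executes, giving 0.
  opt.gen: a read changed (check.txt 9->0; model.gen 9->0) — executes, giving 0.

Demanding opt.gen again yields 0.
2 target commands run: model.gen, opt.gen.
The nodes whose values change: check.txt, model.gen, opt.gen.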